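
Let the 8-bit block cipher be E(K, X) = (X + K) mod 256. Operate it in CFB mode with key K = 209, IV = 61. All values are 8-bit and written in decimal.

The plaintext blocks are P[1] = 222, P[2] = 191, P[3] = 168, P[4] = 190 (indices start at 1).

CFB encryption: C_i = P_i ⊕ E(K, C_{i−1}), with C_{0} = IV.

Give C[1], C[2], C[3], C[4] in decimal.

C[1]: E(K, 61) = 14; 222 ⊕ 14 = 208.
C[2]: E(K, 208) = 161; 191 ⊕ 161 = 30.
C[3]: E(K, 30) = 239; 168 ⊕ 239 = 71.
C[4]: E(K, 71) = 24; 190 ⊕ 24 = 166.

C[1] = 208, C[2] = 30, C[3] = 71, C[4] = 166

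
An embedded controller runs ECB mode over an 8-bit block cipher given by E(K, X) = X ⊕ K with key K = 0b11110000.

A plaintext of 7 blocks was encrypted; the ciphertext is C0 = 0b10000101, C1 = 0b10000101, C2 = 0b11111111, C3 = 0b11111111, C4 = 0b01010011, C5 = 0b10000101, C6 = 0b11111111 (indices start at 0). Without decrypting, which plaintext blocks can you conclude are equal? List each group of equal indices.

ECB encrypts each block independently with the same key, so equal ciphertext blocks imply equal plaintext blocks.
C0 = C1 = C5 = 0b10000101, so P0 = P1 = P5.
C2 = C3 = C6 = 0b11111111, so P2 = P3 = P6.

P0 = P1 = P5; P2 = P3 = P6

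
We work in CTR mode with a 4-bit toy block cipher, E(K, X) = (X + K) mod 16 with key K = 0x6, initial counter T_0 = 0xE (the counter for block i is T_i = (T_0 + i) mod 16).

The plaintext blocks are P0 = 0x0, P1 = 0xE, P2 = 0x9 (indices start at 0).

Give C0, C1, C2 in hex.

C0 = 0x4, C1 = 0xB, C2 = 0xF

CTR encryption: S_i = E(K, T_i) where T_i is the counter for block i; C_i = P_i ⊕ S_i.
C0: T = 0xE, S = E(K, T) = 0x4; 0x0 ⊕ 0x4 = 0x4.
C1: T = 0xF, S = E(K, T) = 0x5; 0xE ⊕ 0x5 = 0xB.
C2: T = 0x0, S = E(K, T) = 0x6; 0x9 ⊕ 0x6 = 0xF.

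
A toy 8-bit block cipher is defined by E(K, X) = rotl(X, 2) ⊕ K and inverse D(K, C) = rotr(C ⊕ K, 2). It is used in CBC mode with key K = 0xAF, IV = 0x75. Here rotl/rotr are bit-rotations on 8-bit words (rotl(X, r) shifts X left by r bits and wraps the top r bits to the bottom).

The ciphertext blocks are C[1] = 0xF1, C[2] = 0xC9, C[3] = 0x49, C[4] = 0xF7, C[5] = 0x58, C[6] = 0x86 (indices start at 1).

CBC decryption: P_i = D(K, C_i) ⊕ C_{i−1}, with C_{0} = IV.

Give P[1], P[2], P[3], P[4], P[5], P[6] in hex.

P[1] = 0xE2, P[2] = 0x68, P[3] = 0x70, P[4] = 0x5F, P[5] = 0x0A, P[6] = 0x12

P[1]: D(K, 0xF1) = 0x97; 0x97 ⊕ 0x75 = 0xE2.
P[2]: D(K, 0xC9) = 0x99; 0x99 ⊕ 0xF1 = 0x68.
P[3]: D(K, 0x49) = 0xB9; 0xB9 ⊕ 0xC9 = 0x70.
P[4]: D(K, 0xF7) = 0x16; 0x16 ⊕ 0x49 = 0x5F.
P[5]: D(K, 0x58) = 0xFD; 0xFD ⊕ 0xF7 = 0x0A.
P[6]: D(K, 0x86) = 0x4A; 0x4A ⊕ 0x58 = 0x12.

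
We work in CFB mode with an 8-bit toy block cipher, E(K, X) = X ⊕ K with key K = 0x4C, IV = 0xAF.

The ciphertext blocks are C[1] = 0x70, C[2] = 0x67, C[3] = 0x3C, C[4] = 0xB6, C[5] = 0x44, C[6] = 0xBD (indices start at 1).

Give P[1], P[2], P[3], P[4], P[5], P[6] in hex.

P[1] = 0x93, P[2] = 0x5B, P[3] = 0x17, P[4] = 0xC6, P[5] = 0xBE, P[6] = 0xB5

CFB decryption: P_i = C_i ⊕ E(K, C_{i−1}), with C_{0} = IV.
P[1]: E(K, 0xAF) = 0xE3; 0x70 ⊕ 0xE3 = 0x93.
P[2]: E(K, 0x70) = 0x3C; 0x67 ⊕ 0x3C = 0x5B.
P[3]: E(K, 0x67) = 0x2B; 0x3C ⊕ 0x2B = 0x17.
P[4]: E(K, 0x3C) = 0x70; 0xB6 ⊕ 0x70 = 0xC6.
P[5]: E(K, 0xB6) = 0xFA; 0x44 ⊕ 0xFA = 0xBE.
P[6]: E(K, 0x44) = 0x08; 0xBD ⊕ 0x08 = 0xB5.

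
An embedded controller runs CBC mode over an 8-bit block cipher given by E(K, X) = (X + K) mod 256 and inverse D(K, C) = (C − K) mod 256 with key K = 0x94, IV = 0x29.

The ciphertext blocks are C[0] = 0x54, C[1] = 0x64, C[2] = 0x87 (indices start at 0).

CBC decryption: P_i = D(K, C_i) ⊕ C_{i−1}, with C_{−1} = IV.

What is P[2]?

P[2] = 0x97

P[2]: D(K, 0x87) = 0xF3; 0xF3 ⊕ 0x64 = 0x97.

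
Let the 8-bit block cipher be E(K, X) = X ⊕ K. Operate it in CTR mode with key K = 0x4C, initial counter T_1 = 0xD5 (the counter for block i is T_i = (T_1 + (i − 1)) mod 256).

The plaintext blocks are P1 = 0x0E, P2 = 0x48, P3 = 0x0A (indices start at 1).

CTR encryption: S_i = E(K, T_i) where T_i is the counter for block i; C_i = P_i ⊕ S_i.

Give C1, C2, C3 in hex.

C1 = 0x97, C2 = 0xD2, C3 = 0x91

C1: T = 0xD5, S = E(K, T) = 0x99; 0x0E ⊕ 0x99 = 0x97.
C2: T = 0xD6, S = E(K, T) = 0x9A; 0x48 ⊕ 0x9A = 0xD2.
C3: T = 0xD7, S = E(K, T) = 0x9B; 0x0A ⊕ 0x9B = 0x91.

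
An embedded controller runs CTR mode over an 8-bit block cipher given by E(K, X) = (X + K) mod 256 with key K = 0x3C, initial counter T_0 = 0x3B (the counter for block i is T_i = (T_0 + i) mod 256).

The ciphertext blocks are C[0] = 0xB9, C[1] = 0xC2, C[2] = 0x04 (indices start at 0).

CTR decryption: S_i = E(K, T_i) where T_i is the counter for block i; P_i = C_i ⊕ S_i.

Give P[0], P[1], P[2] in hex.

P[0]: T = 0x3B, S = E(K, T) = 0x77; 0xB9 ⊕ 0x77 = 0xCE.
P[1]: T = 0x3C, S = E(K, T) = 0x78; 0xC2 ⊕ 0x78 = 0xBA.
P[2]: T = 0x3D, S = E(K, T) = 0x79; 0x04 ⊕ 0x79 = 0x7D.

P[0] = 0xCE, P[1] = 0xBA, P[2] = 0x7D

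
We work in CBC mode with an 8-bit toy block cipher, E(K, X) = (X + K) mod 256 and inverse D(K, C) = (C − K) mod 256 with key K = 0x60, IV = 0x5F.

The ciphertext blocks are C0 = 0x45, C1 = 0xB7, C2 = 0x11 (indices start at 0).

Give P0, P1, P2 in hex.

P0 = 0xBA, P1 = 0x12, P2 = 0x06

CBC decryption: P_i = D(K, C_i) ⊕ C_{i−1}, with C_{−1} = IV.
P0: D(K, 0x45) = 0xE5; 0xE5 ⊕ 0x5F = 0xBA.
P1: D(K, 0xB7) = 0x57; 0x57 ⊕ 0x45 = 0x12.
P2: D(K, 0x11) = 0xB1; 0xB1 ⊕ 0xB7 = 0x06.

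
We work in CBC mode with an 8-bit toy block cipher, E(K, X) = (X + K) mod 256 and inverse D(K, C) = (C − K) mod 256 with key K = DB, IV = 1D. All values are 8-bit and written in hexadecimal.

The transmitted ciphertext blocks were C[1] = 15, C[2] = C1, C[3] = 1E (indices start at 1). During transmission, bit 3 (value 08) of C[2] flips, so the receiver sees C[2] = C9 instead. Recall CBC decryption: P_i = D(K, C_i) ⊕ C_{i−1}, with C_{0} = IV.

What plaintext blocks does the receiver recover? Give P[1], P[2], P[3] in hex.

Only C[2] changed, to C9. In CBC, a change in C_i garbles P_i and flips the same bit in P_{i+1}. Decrypting the received ciphertext:
P[1]: D(K, 15) = 3A; 3A ⊕ 1D = 27.
P[2]: D(K, C9) = EE; EE ⊕ 15 = FB.
P[3]: D(K, 1E) = 43; 43 ⊕ C9 = 8A.
Blocks that differ from the original plaintext: P[2], P[3].

P[1] = 27, P[2] = FB, P[3] = 8A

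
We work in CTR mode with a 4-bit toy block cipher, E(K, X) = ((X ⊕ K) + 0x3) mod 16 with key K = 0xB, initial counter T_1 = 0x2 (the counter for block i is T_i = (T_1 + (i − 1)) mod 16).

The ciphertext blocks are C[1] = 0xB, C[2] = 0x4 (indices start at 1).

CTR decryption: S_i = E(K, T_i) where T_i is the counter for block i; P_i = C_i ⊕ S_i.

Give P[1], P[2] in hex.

P[1] = 0x7, P[2] = 0xF

P[1]: T = 0x2, S = E(K, T) = 0xC; 0xB ⊕ 0xC = 0x7.
P[2]: T = 0x3, S = E(K, T) = 0xB; 0x4 ⊕ 0xB = 0xF.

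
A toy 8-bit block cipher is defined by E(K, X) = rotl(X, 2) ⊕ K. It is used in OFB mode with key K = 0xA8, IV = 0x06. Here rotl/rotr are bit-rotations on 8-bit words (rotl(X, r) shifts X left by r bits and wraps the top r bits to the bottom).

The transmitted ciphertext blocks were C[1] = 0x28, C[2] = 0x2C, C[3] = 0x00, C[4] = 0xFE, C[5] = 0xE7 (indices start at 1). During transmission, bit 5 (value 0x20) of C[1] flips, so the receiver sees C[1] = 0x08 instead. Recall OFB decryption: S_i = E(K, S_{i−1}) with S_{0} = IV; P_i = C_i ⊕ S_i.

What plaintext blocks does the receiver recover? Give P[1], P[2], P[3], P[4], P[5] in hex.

Only C[1] changed, to 0x08. In OFB, a change in C_i flips the same bit in P_i only; the keystream is unaffected. Decrypting the received ciphertext:
P[1]: S = E(K, 0x06) = 0xB0; 0x08 ⊕ 0xB0 = 0xB8.
P[2]: S = E(K, 0xB0) = 0x6A; 0x2C ⊕ 0x6A = 0x46.
P[3]: S = E(K, 0x6A) = 0x01; 0x00 ⊕ 0x01 = 0x01.
P[4]: S = E(K, 0x01) = 0xAC; 0xFE ⊕ 0xAC = 0x52.
P[5]: S = E(K, 0xAC) = 0x1A; 0xE7 ⊕ 0x1A = 0xFD.
Blocks that differ from the original plaintext: P[1].

P[1] = 0xB8, P[2] = 0x46, P[3] = 0x01, P[4] = 0x52, P[5] = 0xFD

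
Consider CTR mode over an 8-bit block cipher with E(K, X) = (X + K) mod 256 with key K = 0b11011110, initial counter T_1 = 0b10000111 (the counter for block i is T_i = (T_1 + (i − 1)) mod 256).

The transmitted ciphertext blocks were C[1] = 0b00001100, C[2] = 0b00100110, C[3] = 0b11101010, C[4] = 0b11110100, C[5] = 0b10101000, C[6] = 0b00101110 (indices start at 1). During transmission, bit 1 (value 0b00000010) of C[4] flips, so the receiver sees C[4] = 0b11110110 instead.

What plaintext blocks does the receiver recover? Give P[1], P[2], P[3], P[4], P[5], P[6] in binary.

CTR decryption: S_i = E(K, T_i) where T_i is the counter for block i; P_i = C_i ⊕ S_i.
Only C[4] changed, to 0b11110110. In CTR, a change in C_i flips the same bit in P_i only; the keystream is unaffected. Decrypting the received ciphertext:
P[1]: T = 0b10000111, S = E(K, T) = 0b01100101; 0b00001100 ⊕ 0b01100101 = 0b01101001.
P[2]: T = 0b10001000, S = E(K, T) = 0b01100110; 0b00100110 ⊕ 0b01100110 = 0b01000000.
P[3]: T = 0b10001001, S = E(K, T) = 0b01100111; 0b11101010 ⊕ 0b01100111 = 0b10001101.
P[4]: T = 0b10001010, S = E(K, T) = 0b01101000; 0b11110110 ⊕ 0b01101000 = 0b10011110.
P[5]: T = 0b10001011, S = E(K, T) = 0b01101001; 0b10101000 ⊕ 0b01101001 = 0b11000001.
P[6]: T = 0b10001100, S = E(K, T) = 0b01101010; 0b00101110 ⊕ 0b01101010 = 0b01000100.
Blocks that differ from the original plaintext: P[4].

P[1] = 0b01101001, P[2] = 0b01000000, P[3] = 0b10001101, P[4] = 0b10011110, P[5] = 0b11000001, P[6] = 0b01000100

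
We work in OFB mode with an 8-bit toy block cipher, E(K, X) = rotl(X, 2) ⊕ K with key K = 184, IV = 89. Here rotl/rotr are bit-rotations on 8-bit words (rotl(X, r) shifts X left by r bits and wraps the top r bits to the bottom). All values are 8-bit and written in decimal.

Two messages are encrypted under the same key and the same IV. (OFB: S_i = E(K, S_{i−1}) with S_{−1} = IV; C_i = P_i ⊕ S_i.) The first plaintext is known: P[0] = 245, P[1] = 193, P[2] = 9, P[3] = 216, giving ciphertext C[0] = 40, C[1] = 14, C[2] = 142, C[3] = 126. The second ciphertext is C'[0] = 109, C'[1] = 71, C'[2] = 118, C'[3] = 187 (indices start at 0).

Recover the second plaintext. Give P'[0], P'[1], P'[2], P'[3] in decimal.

In OFB with a reused IV, both messages share the same keystream S_i, so C_i ⊕ C'_i = P_i ⊕ P'_i and thus P'_i = P_i ⊕ C_i ⊕ C'_i.
P'[0]: 245 ⊕ 40 ⊕ 109 = 176.
P'[1]: 193 ⊕ 14 ⊕ 71 = 136.
P'[2]: 9 ⊕ 142 ⊕ 118 = 241.
P'[3]: 216 ⊕ 126 ⊕ 187 = 29.

P'[0] = 176, P'[1] = 136, P'[2] = 241, P'[3] = 29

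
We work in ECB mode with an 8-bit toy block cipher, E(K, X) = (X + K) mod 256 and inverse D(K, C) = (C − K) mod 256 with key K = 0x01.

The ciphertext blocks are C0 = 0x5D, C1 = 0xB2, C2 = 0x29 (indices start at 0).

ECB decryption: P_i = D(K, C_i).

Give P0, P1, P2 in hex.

P0 = 0x5C, P1 = 0xB1, P2 = 0x28

P0: D(K, 0x5D) = 0x5C.
P1: D(K, 0xB2) = 0xB1.
P2: D(K, 0x29) = 0x28.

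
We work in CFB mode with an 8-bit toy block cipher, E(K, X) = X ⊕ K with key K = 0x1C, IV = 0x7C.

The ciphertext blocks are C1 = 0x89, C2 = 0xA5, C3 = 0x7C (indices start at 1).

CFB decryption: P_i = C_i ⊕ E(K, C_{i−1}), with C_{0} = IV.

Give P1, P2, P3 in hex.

P1: E(K, 0x7C) = 0x60; 0x89 ⊕ 0x60 = 0xE9.
P2: E(K, 0x89) = 0x95; 0xA5 ⊕ 0x95 = 0x30.
P3: E(K, 0xA5) = 0xB9; 0x7C ⊕ 0xB9 = 0xC5.

P1 = 0xE9, P2 = 0x30, P3 = 0xC5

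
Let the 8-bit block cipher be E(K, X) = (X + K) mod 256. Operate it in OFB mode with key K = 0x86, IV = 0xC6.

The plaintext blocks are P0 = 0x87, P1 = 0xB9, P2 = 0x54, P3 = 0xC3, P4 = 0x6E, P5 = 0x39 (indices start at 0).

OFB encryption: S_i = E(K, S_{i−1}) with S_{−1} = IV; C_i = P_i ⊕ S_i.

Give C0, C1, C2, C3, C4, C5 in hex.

C0: S = E(K, 0xC6) = 0x4C; 0x87 ⊕ 0x4C = 0xCB.
C1: S = E(K, 0x4C) = 0xD2; 0xB9 ⊕ 0xD2 = 0x6B.
C2: S = E(K, 0xD2) = 0x58; 0x54 ⊕ 0x58 = 0x0C.
C3: S = E(K, 0x58) = 0xDE; 0xC3 ⊕ 0xDE = 0x1D.
C4: S = E(K, 0xDE) = 0x64; 0x6E ⊕ 0x64 = 0x0A.
C5: S = E(K, 0x64) = 0xEA; 0x39 ⊕ 0xEA = 0xD3.

C0 = 0xCB, C1 = 0x6B, C2 = 0x0C, C3 = 0x1D, C4 = 0x0A, C5 = 0xD3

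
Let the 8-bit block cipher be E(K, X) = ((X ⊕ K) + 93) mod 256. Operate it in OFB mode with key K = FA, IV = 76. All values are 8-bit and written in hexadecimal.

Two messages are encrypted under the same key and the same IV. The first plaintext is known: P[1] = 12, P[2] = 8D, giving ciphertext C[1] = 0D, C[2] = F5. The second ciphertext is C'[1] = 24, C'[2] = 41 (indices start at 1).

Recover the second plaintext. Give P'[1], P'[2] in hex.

P'[1] = 3B, P'[2] = 39

In OFB with a reused IV, both messages share the same keystream S_i, so C_i ⊕ C'_i = P_i ⊕ P'_i and thus P'_i = P_i ⊕ C_i ⊕ C'_i.
P'[1]: 12 ⊕ 0D ⊕ 24 = 3B.
P'[2]: 8D ⊕ F5 ⊕ 41 = 39.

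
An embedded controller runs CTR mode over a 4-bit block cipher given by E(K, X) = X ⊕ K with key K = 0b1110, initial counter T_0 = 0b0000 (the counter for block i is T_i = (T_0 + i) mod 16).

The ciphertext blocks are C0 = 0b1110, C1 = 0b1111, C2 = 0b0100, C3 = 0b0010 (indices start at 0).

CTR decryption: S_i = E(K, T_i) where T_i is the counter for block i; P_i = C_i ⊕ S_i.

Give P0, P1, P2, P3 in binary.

P0 = 0b0000, P1 = 0b0000, P2 = 0b1000, P3 = 0b1111

P0: T = 0b0000, S = E(K, T) = 0b1110; 0b1110 ⊕ 0b1110 = 0b0000.
P1: T = 0b0001, S = E(K, T) = 0b1111; 0b1111 ⊕ 0b1111 = 0b0000.
P2: T = 0b0010, S = E(K, T) = 0b1100; 0b0100 ⊕ 0b1100 = 0b1000.
P3: T = 0b0011, S = E(K, T) = 0b1101; 0b0010 ⊕ 0b1101 = 0b1111.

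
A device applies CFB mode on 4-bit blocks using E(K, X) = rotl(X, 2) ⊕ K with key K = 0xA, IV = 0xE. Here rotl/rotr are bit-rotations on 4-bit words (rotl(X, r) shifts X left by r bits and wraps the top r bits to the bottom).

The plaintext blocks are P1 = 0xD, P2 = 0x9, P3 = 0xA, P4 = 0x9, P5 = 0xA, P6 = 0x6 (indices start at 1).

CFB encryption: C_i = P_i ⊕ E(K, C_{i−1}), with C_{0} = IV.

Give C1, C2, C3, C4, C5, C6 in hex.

C1: E(K, 0xE) = 0x1; 0xD ⊕ 0x1 = 0xC.
C2: E(K, 0xC) = 0x9; 0x9 ⊕ 0x9 = 0x0.
C3: E(K, 0x0) = 0xA; 0xA ⊕ 0xA = 0x0.
C4: E(K, 0x0) = 0xA; 0x9 ⊕ 0xA = 0x3.
C5: E(K, 0x3) = 0x6; 0xA ⊕ 0x6 = 0xC.
C6: E(K, 0xC) = 0x9; 0x6 ⊕ 0x9 = 0xF.

C1 = 0xC, C2 = 0x0, C3 = 0x0, C4 = 0x3, C5 = 0xC, C6 = 0xF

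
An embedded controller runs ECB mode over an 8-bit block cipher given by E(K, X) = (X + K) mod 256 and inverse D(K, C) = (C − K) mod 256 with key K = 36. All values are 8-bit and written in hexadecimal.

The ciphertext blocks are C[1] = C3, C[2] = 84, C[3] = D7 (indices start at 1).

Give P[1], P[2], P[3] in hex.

ECB decryption: P_i = D(K, C_i).
P[1]: D(K, C3) = 8D.
P[2]: D(K, 84) = 4E.
P[3]: D(K, D7) = A1.

P[1] = 8D, P[2] = 4E, P[3] = A1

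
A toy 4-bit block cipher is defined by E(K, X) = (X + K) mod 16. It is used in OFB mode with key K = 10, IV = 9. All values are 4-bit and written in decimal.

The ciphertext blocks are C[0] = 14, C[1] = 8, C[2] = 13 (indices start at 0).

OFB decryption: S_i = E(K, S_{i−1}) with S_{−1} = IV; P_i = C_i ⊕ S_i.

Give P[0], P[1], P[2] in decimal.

P[0]: S = E(K, 9) = 3; 14 ⊕ 3 = 13.
P[1]: S = E(K, 3) = 13; 8 ⊕ 13 = 5.
P[2]: S = E(K, 13) = 7; 13 ⊕ 7 = 10.

P[0] = 13, P[1] = 5, P[2] = 10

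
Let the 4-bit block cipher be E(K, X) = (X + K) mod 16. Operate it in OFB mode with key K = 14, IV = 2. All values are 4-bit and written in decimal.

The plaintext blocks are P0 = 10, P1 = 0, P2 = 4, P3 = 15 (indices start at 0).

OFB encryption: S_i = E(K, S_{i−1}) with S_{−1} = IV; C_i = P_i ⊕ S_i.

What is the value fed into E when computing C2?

14

C0: S = E(K, 2) = 0; 10 ⊕ 0 = 10.
C1: S = E(K, 0) = 14; 0 ⊕ 14 = 14.
C2: S = E(K, 14) = 12; 4 ⊕ 12 = 8.
So the input to E for block 2 is 14.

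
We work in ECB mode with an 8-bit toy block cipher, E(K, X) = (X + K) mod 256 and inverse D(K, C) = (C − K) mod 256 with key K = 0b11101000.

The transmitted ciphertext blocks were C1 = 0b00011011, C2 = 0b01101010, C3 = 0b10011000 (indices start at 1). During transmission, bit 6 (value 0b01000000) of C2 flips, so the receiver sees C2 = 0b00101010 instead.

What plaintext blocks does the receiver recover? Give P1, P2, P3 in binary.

P1 = 0b00110011, P2 = 0b01000010, P3 = 0b10110000

ECB decryption: P_i = D(K, C_i).
Only C2 changed, to 0b00101010. In ECB, a change in C_i affects only P_i. Decrypting the received ciphertext:
P1: D(K, 0b00011011) = 0b00110011.
P2: D(K, 0b00101010) = 0b01000010.
P3: D(K, 0b10011000) = 0b10110000.
Blocks that differ from the original plaintext: P2.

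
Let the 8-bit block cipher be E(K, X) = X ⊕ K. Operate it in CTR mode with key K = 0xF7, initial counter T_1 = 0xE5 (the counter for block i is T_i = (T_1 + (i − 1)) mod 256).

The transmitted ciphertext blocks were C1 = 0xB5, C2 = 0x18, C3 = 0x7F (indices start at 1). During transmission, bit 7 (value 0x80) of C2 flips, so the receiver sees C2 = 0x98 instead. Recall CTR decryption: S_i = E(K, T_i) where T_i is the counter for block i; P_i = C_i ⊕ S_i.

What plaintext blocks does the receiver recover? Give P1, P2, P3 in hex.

Only C2 changed, to 0x98. In CTR, a change in C_i flips the same bit in P_i only; the keystream is unaffected. Decrypting the received ciphertext:
P1: T = 0xE5, S = E(K, T) = 0x12; 0xB5 ⊕ 0x12 = 0xA7.
P2: T = 0xE6, S = E(K, T) = 0x11; 0x98 ⊕ 0x11 = 0x89.
P3: T = 0xE7, S = E(K, T) = 0x10; 0x7F ⊕ 0x10 = 0x6F.
Blocks that differ from the original plaintext: P2.

P1 = 0xA7, P2 = 0x89, P3 = 0x6F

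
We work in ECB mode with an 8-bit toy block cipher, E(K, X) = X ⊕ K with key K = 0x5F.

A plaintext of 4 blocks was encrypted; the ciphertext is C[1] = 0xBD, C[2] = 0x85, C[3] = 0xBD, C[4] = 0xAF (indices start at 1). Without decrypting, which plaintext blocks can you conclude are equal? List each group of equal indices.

ECB encrypts each block independently with the same key, so equal ciphertext blocks imply equal plaintext blocks.
C[1] = C[3] = 0xBD, so P[1] = P[3].

P[1] = P[3]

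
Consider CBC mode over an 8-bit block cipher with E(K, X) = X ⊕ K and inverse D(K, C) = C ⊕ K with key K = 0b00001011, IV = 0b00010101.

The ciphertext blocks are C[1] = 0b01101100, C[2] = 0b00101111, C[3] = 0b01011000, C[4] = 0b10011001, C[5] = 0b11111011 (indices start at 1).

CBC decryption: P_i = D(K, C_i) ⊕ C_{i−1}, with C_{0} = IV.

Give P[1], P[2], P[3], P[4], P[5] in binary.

P[1]: D(K, 0b01101100) = 0b01100111; 0b01100111 ⊕ 0b00010101 = 0b01110010.
P[2]: D(K, 0b00101111) = 0b00100100; 0b00100100 ⊕ 0b01101100 = 0b01001000.
P[3]: D(K, 0b01011000) = 0b01010011; 0b01010011 ⊕ 0b00101111 = 0b01111100.
P[4]: D(K, 0b10011001) = 0b10010010; 0b10010010 ⊕ 0b01011000 = 0b11001010.
P[5]: D(K, 0b11111011) = 0b11110000; 0b11110000 ⊕ 0b10011001 = 0b01101001.

P[1] = 0b01110010, P[2] = 0b01001000, P[3] = 0b01111100, P[4] = 0b11001010, P[5] = 0b01101001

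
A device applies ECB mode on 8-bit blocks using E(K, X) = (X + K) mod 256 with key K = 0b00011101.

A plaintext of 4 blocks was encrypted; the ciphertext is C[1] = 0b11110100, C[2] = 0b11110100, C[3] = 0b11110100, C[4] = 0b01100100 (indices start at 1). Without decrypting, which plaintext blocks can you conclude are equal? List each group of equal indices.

ECB encrypts each block independently with the same key, so equal ciphertext blocks imply equal plaintext blocks.
C[1] = C[2] = C[3] = 0b11110100, so P[1] = P[2] = P[3].

P[1] = P[2] = P[3]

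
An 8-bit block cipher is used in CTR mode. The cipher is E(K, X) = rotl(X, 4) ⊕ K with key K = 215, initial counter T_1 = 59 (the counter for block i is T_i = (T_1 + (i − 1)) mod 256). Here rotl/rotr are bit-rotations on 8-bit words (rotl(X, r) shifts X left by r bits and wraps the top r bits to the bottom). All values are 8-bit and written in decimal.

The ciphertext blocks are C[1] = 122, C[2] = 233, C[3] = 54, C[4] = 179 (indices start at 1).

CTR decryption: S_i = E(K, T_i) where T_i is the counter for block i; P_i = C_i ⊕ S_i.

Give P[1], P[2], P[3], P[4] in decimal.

P[1] = 30, P[2] = 253, P[3] = 50, P[4] = 135

P[1]: T = 59, S = E(K, T) = 100; 122 ⊕ 100 = 30.
P[2]: T = 60, S = E(K, T) = 20; 233 ⊕ 20 = 253.
P[3]: T = 61, S = E(K, T) = 4; 54 ⊕ 4 = 50.
P[4]: T = 62, S = E(K, T) = 52; 179 ⊕ 52 = 135.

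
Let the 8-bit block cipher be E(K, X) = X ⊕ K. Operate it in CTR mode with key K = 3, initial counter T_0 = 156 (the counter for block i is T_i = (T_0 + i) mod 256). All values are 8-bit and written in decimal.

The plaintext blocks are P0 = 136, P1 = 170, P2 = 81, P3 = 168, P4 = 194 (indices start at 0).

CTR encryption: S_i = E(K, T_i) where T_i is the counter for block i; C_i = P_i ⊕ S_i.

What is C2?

C2 = 204

C0: T = 156, S = E(K, T) = 159; 136 ⊕ 159 = 23.
C1: T = 157, S = E(K, T) = 158; 170 ⊕ 158 = 52.
C2: T = 158, S = E(K, T) = 157; 81 ⊕ 157 = 204.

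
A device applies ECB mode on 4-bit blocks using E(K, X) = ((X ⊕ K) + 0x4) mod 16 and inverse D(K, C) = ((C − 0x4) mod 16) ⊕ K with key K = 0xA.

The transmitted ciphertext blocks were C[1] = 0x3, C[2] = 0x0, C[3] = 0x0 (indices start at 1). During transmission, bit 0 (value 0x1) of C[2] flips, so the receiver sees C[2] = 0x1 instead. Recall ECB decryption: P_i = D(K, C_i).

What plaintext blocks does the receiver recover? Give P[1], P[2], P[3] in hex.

P[1] = 0x5, P[2] = 0x7, P[3] = 0x6

Only C[2] changed, to 0x1. In ECB, a change in C_i affects only P_i. Decrypting the received ciphertext:
P[1]: D(K, 0x3) = 0x5.
P[2]: D(K, 0x1) = 0x7.
P[3]: D(K, 0x0) = 0x6.
Blocks that differ from the original plaintext: P[2].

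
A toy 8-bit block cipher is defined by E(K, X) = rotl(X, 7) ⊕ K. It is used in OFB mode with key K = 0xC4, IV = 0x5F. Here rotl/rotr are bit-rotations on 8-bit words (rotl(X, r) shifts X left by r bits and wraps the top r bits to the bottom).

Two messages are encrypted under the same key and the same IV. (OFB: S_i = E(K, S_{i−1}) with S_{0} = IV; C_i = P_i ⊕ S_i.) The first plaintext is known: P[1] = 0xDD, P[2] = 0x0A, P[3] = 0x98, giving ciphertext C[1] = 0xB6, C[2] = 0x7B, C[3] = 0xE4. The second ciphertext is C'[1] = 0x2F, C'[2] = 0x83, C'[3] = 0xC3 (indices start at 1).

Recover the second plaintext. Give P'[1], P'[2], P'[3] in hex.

P'[1] = 0x44, P'[2] = 0xF2, P'[3] = 0xBF

In OFB with a reused IV, both messages share the same keystream S_i, so C_i ⊕ C'_i = P_i ⊕ P'_i and thus P'_i = P_i ⊕ C_i ⊕ C'_i.
P'[1]: 0xDD ⊕ 0xB6 ⊕ 0x2F = 0x44.
P'[2]: 0x0A ⊕ 0x7B ⊕ 0x83 = 0xF2.
P'[3]: 0x98 ⊕ 0xE4 ⊕ 0xC3 = 0xBF.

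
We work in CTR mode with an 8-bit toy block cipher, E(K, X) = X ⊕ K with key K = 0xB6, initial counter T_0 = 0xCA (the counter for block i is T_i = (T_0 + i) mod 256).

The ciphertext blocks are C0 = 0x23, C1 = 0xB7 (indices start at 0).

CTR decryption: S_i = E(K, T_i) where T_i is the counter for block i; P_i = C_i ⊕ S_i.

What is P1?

P1 = 0xCA

P1: T = 0xCB, S = E(K, T) = 0x7D; 0xB7 ⊕ 0x7D = 0xCA.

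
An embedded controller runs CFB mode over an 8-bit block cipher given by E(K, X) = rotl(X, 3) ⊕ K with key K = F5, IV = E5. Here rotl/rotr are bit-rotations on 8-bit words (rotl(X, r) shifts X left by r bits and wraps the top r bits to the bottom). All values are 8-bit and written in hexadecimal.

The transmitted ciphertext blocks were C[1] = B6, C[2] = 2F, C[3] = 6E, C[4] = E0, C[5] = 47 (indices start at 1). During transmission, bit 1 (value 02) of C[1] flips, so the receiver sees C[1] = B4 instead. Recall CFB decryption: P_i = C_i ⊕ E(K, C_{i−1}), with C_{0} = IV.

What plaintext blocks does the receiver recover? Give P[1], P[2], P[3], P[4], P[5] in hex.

P[1] = 6E, P[2] = 7F, P[3] = E2, P[4] = 66, P[5] = B5

Only C[1] changed, to B4. In CFB, a change in C_i flips the same bit in P_i and garbles P_{i+1}. Decrypting the received ciphertext:
P[1]: E(K, E5) = DA; B4 ⊕ DA = 6E.
P[2]: E(K, B4) = 50; 2F ⊕ 50 = 7F.
P[3]: E(K, 2F) = 8C; 6E ⊕ 8C = E2.
P[4]: E(K, 6E) = 86; E0 ⊕ 86 = 66.
P[5]: E(K, E0) = F2; 47 ⊕ F2 = B5.
Blocks that differ from the original plaintext: P[1], P[2].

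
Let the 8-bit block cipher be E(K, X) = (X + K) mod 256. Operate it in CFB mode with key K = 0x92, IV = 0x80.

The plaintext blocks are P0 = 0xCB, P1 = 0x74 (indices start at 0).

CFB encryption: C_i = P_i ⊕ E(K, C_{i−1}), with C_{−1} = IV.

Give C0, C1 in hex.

C0 = 0xD9, C1 = 0x1F

C0: E(K, 0x80) = 0x12; 0xCB ⊕ 0x12 = 0xD9.
C1: E(K, 0xD9) = 0x6B; 0x74 ⊕ 0x6B = 0x1F.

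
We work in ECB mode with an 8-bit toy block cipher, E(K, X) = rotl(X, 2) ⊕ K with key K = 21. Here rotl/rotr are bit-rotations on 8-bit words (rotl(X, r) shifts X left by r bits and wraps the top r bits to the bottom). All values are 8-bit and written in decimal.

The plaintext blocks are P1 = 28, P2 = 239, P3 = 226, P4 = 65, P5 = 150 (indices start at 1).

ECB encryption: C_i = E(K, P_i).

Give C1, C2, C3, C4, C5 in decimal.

C1: E(K, 28) = 101.
C2: E(K, 239) = 170.
C3: E(K, 226) = 158.
C4: E(K, 65) = 16.
C5: E(K, 150) = 79.

C1 = 101, C2 = 170, C3 = 158, C4 = 16, C5 = 79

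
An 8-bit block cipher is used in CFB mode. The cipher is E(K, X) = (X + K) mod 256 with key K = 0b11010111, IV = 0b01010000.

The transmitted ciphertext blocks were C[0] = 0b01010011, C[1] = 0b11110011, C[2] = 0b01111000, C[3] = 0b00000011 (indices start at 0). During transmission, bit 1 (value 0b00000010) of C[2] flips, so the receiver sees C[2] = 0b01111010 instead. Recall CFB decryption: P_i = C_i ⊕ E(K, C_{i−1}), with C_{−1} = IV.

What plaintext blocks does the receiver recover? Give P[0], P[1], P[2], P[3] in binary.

Only C[2] changed, to 0b01111010. In CFB, a change in C_i flips the same bit in P_i and garbles P_{i+1}. Decrypting the received ciphertext:
P[0]: E(K, 0b01010000) = 0b00100111; 0b01010011 ⊕ 0b00100111 = 0b01110100.
P[1]: E(K, 0b01010011) = 0b00101010; 0b11110011 ⊕ 0b00101010 = 0b11011001.
P[2]: E(K, 0b11110011) = 0b11001010; 0b01111010 ⊕ 0b11001010 = 0b10110000.
P[3]: E(K, 0b01111010) = 0b01010001; 0b00000011 ⊕ 0b01010001 = 0b01010010.
Blocks that differ from the original plaintext: P[2], P[3].

P[0] = 0b01110100, P[1] = 0b11011001, P[2] = 0b10110000, P[3] = 0b01010010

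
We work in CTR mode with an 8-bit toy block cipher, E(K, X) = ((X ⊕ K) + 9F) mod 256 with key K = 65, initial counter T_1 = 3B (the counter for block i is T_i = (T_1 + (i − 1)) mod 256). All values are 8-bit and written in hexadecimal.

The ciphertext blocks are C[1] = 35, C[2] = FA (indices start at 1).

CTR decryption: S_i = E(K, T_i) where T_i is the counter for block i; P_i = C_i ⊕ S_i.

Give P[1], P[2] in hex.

P[1] = C8, P[2] = 02

P[1]: T = 3B, S = E(K, T) = FD; 35 ⊕ FD = C8.
P[2]: T = 3C, S = E(K, T) = F8; FA ⊕ F8 = 02.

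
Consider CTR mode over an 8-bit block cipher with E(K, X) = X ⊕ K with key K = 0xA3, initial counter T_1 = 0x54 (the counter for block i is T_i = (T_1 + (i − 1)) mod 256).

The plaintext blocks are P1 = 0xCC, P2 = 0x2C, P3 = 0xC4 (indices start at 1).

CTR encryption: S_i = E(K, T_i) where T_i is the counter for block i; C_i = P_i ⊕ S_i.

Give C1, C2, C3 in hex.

C1 = 0x3B, C2 = 0xDA, C3 = 0x31

C1: T = 0x54, S = E(K, T) = 0xF7; 0xCC ⊕ 0xF7 = 0x3B.
C2: T = 0x55, S = E(K, T) = 0xF6; 0x2C ⊕ 0xF6 = 0xDA.
C3: T = 0x56, S = E(K, T) = 0xF5; 0xC4 ⊕ 0xF5 = 0x31.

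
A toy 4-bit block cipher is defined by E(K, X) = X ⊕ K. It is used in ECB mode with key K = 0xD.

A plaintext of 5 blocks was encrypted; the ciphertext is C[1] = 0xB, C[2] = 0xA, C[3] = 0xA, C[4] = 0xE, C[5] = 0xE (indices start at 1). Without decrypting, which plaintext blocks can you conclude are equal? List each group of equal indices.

ECB encrypts each block independently with the same key, so equal ciphertext blocks imply equal plaintext blocks.
C[2] = C[3] = 0xA, so P[2] = P[3].
C[4] = C[5] = 0xE, so P[4] = P[5].

P[2] = P[3]; P[4] = P[5]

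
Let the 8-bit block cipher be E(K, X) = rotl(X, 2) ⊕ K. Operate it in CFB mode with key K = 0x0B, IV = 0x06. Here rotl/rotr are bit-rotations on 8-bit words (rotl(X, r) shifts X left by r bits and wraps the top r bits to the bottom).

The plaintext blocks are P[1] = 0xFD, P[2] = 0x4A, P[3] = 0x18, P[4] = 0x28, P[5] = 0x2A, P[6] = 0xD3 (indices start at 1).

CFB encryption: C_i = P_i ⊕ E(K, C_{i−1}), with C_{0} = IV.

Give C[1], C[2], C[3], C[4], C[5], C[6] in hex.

C[1] = 0xEE, C[2] = 0xFA, C[3] = 0xF8, C[4] = 0xC0, C[5] = 0x22, C[6] = 0x50

C[1]: E(K, 0x06) = 0x13; 0xFD ⊕ 0x13 = 0xEE.
C[2]: E(K, 0xEE) = 0xB0; 0x4A ⊕ 0xB0 = 0xFA.
C[3]: E(K, 0xFA) = 0xE0; 0x18 ⊕ 0xE0 = 0xF8.
C[4]: E(K, 0xF8) = 0xE8; 0x28 ⊕ 0xE8 = 0xC0.
C[5]: E(K, 0xC0) = 0x08; 0x2A ⊕ 0x08 = 0x22.
C[6]: E(K, 0x22) = 0x83; 0xD3 ⊕ 0x83 = 0x50.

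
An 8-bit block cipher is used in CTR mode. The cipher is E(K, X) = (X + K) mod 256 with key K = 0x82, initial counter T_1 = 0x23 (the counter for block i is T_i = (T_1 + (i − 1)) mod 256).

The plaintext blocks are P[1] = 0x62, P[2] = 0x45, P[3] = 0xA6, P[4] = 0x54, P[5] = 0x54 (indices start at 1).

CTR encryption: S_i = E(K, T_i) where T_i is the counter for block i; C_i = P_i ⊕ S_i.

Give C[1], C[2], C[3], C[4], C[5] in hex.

C[1] = 0xC7, C[2] = 0xE3, C[3] = 0x01, C[4] = 0xFC, C[5] = 0xFD

C[1]: T = 0x23, S = E(K, T) = 0xA5; 0x62 ⊕ 0xA5 = 0xC7.
C[2]: T = 0x24, S = E(K, T) = 0xA6; 0x45 ⊕ 0xA6 = 0xE3.
C[3]: T = 0x25, S = E(K, T) = 0xA7; 0xA6 ⊕ 0xA7 = 0x01.
C[4]: T = 0x26, S = E(K, T) = 0xA8; 0x54 ⊕ 0xA8 = 0xFC.
C[5]: T = 0x27, S = E(K, T) = 0xA9; 0x54 ⊕ 0xA9 = 0xFD.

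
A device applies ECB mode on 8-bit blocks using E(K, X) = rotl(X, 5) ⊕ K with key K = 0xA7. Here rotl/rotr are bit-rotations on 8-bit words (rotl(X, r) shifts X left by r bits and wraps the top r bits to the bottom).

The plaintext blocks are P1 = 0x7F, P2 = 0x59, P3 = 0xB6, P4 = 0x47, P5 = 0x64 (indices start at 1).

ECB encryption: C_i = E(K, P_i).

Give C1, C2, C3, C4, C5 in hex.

C1: E(K, 0x7F) = 0x48.
C2: E(K, 0x59) = 0x8C.
C3: E(K, 0xB6) = 0x71.
C4: E(K, 0x47) = 0x4F.
C5: E(K, 0x64) = 0x2B.

C1 = 0x48, C2 = 0x8C, C3 = 0x71, C4 = 0x4F, C5 = 0x2B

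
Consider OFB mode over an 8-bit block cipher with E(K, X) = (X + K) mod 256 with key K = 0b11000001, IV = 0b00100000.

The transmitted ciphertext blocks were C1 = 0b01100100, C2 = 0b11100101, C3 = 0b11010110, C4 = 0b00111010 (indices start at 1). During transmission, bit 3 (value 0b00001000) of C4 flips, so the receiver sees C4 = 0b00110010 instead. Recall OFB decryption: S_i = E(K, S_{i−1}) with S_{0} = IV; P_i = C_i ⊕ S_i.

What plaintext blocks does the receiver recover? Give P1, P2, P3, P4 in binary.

Only C4 changed, to 0b00110010. In OFB, a change in C_i flips the same bit in P_i only; the keystream is unaffected. Decrypting the received ciphertext:
P1: S = E(K, 0b00100000) = 0b11100001; 0b01100100 ⊕ 0b11100001 = 0b10000101.
P2: S = E(K, 0b11100001) = 0b10100010; 0b11100101 ⊕ 0b10100010 = 0b01000111.
P3: S = E(K, 0b10100010) = 0b01100011; 0b11010110 ⊕ 0b01100011 = 0b10110101.
P4: S = E(K, 0b01100011) = 0b00100100; 0b00110010 ⊕ 0b00100100 = 0b00010110.
Blocks that differ from the original plaintext: P4.

P1 = 0b10000101, P2 = 0b01000111, P3 = 0b10110101, P4 = 0b00010110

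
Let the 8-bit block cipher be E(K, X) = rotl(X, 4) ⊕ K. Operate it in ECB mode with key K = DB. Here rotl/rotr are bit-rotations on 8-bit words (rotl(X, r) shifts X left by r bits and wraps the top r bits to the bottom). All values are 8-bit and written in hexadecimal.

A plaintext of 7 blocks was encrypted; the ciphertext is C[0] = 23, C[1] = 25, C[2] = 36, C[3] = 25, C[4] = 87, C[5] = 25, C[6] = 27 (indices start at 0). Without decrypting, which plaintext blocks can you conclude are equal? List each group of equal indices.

ECB encrypts each block independently with the same key, so equal ciphertext blocks imply equal plaintext blocks.
C[1] = C[3] = C[5] = 25, so P[1] = P[3] = P[5].

P[1] = P[3] = P[5]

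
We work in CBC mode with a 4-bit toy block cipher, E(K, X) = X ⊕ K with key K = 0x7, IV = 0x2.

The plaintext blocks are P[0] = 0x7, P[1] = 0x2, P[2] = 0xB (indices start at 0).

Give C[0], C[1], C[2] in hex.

CBC encryption: C_i = E(K, P_i ⊕ C_{i−1}), with C_{−1} = IV.
C[0]: P[0] ⊕ 0x2 = 0x5; E(K, 0x5) = 0x2.
C[1]: P[1] ⊕ 0x2 = 0x0; E(K, 0x0) = 0x7.
C[2]: P[2] ⊕ 0x7 = 0xC; E(K, 0xC) = 0xB.

C[0] = 0x2, C[1] = 0x7, C[2] = 0xB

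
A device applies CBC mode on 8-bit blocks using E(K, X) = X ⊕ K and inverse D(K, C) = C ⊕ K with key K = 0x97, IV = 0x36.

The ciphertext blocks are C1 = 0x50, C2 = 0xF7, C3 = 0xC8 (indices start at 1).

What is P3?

CBC decryption: P_i = D(K, C_i) ⊕ C_{i−1}, with C_{0} = IV.
P3: D(K, 0xC8) = 0x5F; 0x5F ⊕ 0xF7 = 0xA8.

P3 = 0xA8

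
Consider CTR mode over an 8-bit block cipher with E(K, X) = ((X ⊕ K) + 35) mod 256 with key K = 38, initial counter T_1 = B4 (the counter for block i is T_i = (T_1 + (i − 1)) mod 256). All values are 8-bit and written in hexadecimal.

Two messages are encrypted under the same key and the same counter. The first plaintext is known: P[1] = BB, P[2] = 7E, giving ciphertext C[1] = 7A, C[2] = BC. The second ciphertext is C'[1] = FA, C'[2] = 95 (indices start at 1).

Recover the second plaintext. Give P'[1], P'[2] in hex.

In CTR with a reused counter, both messages share the same keystream S_i, so C_i ⊕ C'_i = P_i ⊕ P'_i and thus P'_i = P_i ⊕ C_i ⊕ C'_i.
P'[1]: BB ⊕ 7A ⊕ FA = 3B.
P'[2]: 7E ⊕ BC ⊕ 95 = 57.

P'[1] = 3B, P'[2] = 57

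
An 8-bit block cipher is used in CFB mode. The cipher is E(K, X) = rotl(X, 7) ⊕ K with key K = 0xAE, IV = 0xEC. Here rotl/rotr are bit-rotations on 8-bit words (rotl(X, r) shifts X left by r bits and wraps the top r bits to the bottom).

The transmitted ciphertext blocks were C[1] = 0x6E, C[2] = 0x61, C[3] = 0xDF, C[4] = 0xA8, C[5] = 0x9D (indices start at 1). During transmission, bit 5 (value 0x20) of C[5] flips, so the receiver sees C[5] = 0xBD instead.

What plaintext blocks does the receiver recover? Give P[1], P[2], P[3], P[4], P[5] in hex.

CFB decryption: P_i = C_i ⊕ E(K, C_{i−1}), with C_{0} = IV.
Only C[5] changed, to 0xBD. In CFB, a change in C_i flips the same bit in P_i and garbles P_{i+1}. Decrypting the received ciphertext:
P[1]: E(K, 0xEC) = 0xD8; 0x6E ⊕ 0xD8 = 0xB6.
P[2]: E(K, 0x6E) = 0x99; 0x61 ⊕ 0x99 = 0xF8.
P[3]: E(K, 0x61) = 0x1E; 0xDF ⊕ 0x1E = 0xC1.
P[4]: E(K, 0xDF) = 0x41; 0xA8 ⊕ 0x41 = 0xE9.
P[5]: E(K, 0xA8) = 0xFA; 0xBD ⊕ 0xFA = 0x47.
Blocks that differ from the original plaintext: P[5].

P[1] = 0xB6, P[2] = 0xF8, P[3] = 0xC1, P[4] = 0xE9, P[5] = 0x47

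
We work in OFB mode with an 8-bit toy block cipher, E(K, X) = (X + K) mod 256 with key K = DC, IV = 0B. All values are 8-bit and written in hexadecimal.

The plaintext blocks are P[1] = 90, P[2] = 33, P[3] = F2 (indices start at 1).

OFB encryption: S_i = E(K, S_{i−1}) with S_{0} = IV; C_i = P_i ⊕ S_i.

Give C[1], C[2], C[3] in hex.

C[1] = 77, C[2] = F0, C[3] = 6D

C[1]: S = E(K, 0B) = E7; 90 ⊕ E7 = 77.
C[2]: S = E(K, E7) = C3; 33 ⊕ C3 = F0.
C[3]: S = E(K, C3) = 9F; F2 ⊕ 9F = 6D.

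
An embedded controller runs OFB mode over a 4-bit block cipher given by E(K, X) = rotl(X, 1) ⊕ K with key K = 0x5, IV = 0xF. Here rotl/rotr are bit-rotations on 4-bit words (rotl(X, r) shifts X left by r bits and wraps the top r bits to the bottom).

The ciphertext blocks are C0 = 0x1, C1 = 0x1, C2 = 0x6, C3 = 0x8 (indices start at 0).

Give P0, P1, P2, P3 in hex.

P0 = 0xB, P1 = 0x1, P2 = 0x3, P3 = 0x7

OFB decryption: S_i = E(K, S_{i−1}) with S_{−1} = IV; P_i = C_i ⊕ S_i.
P0: S = E(K, 0xF) = 0xA; 0x1 ⊕ 0xA = 0xB.
P1: S = E(K, 0xA) = 0x0; 0x1 ⊕ 0x0 = 0x1.
P2: S = E(K, 0x0) = 0x5; 0x6 ⊕ 0x5 = 0x3.
P3: S = E(K, 0x5) = 0xF; 0x8 ⊕ 0xF = 0x7.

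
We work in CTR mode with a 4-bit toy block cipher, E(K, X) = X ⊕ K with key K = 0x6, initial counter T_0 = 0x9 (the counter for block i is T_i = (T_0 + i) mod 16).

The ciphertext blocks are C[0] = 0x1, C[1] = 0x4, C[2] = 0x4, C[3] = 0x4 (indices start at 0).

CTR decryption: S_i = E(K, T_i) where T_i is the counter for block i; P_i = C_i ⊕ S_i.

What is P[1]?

P[1]: T = 0xA, S = E(K, T) = 0xC; 0x4 ⊕ 0xC = 0x8.

P[1] = 0x8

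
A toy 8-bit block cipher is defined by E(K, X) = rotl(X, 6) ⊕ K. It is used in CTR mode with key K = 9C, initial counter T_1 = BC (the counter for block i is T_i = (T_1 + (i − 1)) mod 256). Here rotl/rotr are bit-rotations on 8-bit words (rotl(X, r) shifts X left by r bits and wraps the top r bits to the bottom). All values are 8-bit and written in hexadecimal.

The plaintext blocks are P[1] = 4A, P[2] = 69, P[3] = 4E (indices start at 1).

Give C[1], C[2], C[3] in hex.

CTR encryption: S_i = E(K, T_i) where T_i is the counter for block i; C_i = P_i ⊕ S_i.
C[1]: T = BC, S = E(K, T) = B3; 4A ⊕ B3 = F9.
C[2]: T = BD, S = E(K, T) = F3; 69 ⊕ F3 = 9A.
C[3]: T = BE, S = E(K, T) = 33; 4E ⊕ 33 = 7D.

C[1] = F9, C[2] = 9A, C[3] = 7D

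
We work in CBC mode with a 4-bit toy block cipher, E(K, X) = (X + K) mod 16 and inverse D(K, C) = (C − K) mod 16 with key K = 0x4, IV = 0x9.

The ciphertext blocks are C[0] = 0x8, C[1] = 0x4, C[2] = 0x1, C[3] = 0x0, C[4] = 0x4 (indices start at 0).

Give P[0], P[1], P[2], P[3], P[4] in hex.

P[0] = 0xD, P[1] = 0x8, P[2] = 0x9, P[3] = 0xD, P[4] = 0x0

CBC decryption: P_i = D(K, C_i) ⊕ C_{i−1}, with C_{−1} = IV.
P[0]: D(K, 0x8) = 0x4; 0x4 ⊕ 0x9 = 0xD.
P[1]: D(K, 0x4) = 0x0; 0x0 ⊕ 0x8 = 0x8.
P[2]: D(K, 0x1) = 0xD; 0xD ⊕ 0x4 = 0x9.
P[3]: D(K, 0x0) = 0xC; 0xC ⊕ 0x1 = 0xD.
P[4]: D(K, 0x4) = 0x0; 0x0 ⊕ 0x0 = 0x0.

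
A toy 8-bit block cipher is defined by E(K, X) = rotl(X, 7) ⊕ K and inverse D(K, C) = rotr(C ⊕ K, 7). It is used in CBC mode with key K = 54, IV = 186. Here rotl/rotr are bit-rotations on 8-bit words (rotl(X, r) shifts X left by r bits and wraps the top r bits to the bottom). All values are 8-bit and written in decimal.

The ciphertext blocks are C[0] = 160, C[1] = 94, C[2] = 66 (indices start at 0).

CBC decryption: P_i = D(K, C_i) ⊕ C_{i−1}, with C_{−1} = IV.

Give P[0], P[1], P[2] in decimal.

P[0]: D(K, 160) = 45; 45 ⊕ 186 = 151.
P[1]: D(K, 94) = 208; 208 ⊕ 160 = 112.
P[2]: D(K, 66) = 232; 232 ⊕ 94 = 182.

P[0] = 151, P[1] = 112, P[2] = 182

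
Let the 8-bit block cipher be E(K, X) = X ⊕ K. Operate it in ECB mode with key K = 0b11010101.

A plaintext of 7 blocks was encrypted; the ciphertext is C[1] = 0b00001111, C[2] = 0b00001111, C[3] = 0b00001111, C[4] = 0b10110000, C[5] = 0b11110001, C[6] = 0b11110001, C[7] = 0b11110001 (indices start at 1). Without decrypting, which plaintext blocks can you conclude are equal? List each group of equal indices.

P[1] = P[2] = P[3]; P[5] = P[6] = P[7]

ECB encrypts each block independently with the same key, so equal ciphertext blocks imply equal plaintext blocks.
C[1] = C[2] = C[3] = 0b00001111, so P[1] = P[2] = P[3].
C[5] = C[6] = C[7] = 0b11110001, so P[5] = P[6] = P[7].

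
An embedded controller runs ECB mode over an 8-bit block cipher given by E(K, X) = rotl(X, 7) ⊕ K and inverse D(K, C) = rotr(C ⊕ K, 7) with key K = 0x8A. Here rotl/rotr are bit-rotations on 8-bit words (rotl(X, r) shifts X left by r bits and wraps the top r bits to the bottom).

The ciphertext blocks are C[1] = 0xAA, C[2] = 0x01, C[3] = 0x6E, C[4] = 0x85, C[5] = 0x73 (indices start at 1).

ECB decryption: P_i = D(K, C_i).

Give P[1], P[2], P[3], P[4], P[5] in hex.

P[1] = 0x40, P[2] = 0x17, P[3] = 0xC9, P[4] = 0x1E, P[5] = 0xF3

P[1]: D(K, 0xAA) = 0x40.
P[2]: D(K, 0x01) = 0x17.
P[3]: D(K, 0x6E) = 0xC9.
P[4]: D(K, 0x85) = 0x1E.
P[5]: D(K, 0x73) = 0xF3.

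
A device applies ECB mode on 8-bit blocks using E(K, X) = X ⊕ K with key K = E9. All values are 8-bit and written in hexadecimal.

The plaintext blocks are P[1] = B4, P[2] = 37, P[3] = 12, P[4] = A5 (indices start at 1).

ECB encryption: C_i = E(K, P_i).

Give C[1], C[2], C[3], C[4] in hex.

C[1]: E(K, B4) = 5D.
C[2]: E(K, 37) = DE.
C[3]: E(K, 12) = FB.
C[4]: E(K, A5) = 4C.

C[1] = 5D, C[2] = DE, C[3] = FB, C[4] = 4C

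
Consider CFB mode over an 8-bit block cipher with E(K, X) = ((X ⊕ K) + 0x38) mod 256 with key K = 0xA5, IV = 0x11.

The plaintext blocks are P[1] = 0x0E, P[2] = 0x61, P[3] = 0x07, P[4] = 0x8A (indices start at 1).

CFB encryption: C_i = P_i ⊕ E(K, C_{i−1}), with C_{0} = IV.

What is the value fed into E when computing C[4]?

C[1]: E(K, 0x11) = 0xEC; 0x0E ⊕ 0xEC = 0xE2.
C[2]: E(K, 0xE2) = 0x7F; 0x61 ⊕ 0x7F = 0x1E.
C[3]: E(K, 0x1E) = 0xF3; 0x07 ⊕ 0xF3 = 0xF4.
C[4]: E(K, 0xF4) = 0x89; 0x8A ⊕ 0x89 = 0x03.
So the input to E for block [4] is 0xF4.

0xF4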